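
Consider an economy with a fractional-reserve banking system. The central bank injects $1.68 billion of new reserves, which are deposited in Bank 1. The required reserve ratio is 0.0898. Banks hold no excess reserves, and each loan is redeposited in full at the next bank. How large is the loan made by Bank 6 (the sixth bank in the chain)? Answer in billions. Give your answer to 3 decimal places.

$0.955 billion

Each bank lends a fraction (1 − rr) = 0.9102 of the deposit it receives, so Bank 6 receives 1.68·0.9102^5 and lends 1.68·0.9102^6 ≈ 0.9553 billion.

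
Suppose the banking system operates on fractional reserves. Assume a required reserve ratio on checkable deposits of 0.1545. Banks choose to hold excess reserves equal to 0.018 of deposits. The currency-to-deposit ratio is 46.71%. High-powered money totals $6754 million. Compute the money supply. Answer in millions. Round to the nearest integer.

$15492 million

The money multiplier is m = (1 + c) / (rr + e + c) = (1 + 0.4671) / (0.1545 + 0.018 + 0.4671) ≈ 2.29378.
So M = m × MB = 2.29378 × 6754 ≈ 15492.1901 million.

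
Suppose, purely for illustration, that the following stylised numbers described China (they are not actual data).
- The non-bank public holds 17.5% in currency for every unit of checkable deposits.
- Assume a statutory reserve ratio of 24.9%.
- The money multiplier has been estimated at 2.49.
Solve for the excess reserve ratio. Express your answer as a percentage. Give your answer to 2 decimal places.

Using m = 2.49. Since m = (1 + c)/(c + rr + e), the denominator satisfies c + rr + e = (1 + c)/m = (1 + 0.175) / 2.49 ≈ 0.471888.
With c = 0.175 and rr = 0.249, the excess reserve ratio is 0.471888 − 0.175 − 0.249 = 0.047888.

4.79%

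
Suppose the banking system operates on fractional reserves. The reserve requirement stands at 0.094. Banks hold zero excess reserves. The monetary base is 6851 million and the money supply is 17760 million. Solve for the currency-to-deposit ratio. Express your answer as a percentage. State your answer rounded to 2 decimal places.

47.50%

Using m = M/MB = 17760/6851 ≈ 2.592322. From m = (1 + c)/(c + rr + e), rearranging gives 1 + c = m·(c + rr + e), so c·(1 − m) = m·(rr + e) − 1.
Hence c = [m·(rr + e) − 1]/(1 − m) = [2.592322 × (0.094 + 0) − 1] / (1 − 2.592322) ≈ 0.474980.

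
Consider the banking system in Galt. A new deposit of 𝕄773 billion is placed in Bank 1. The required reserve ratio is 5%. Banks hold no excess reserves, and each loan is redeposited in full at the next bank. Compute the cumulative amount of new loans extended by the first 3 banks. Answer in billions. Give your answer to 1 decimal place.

Bank i lends (1 − rr)^i of the original deposit: Bank 1 lends 773·0.9500 = 734.3500, Bank 2 lends 773·0.9500² = 697.6325, and so on.
Summing a geometric series: total = 773·[0.9500·(1 − 0.9500^3) / (1 − 0.9500)] ≈ 2094.7334 billion.

𝕄2094.7 billion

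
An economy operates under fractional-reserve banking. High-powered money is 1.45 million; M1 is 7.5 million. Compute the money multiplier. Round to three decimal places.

The money multiplier is m = M / MB = 7.5 / 1.45 ≈ 5.17241.

5.172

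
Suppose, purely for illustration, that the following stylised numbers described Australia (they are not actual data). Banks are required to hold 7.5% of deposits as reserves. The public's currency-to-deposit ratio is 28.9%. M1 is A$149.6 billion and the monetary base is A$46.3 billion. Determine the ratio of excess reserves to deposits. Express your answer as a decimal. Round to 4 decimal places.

0.0349

Using m = M/MB = 149.6/46.3 ≈ 3.231102. Since m = (1 + c)/(c + rr + e), the denominator satisfies c + rr + e = (1 + c)/m = (1 + 0.289) / 3.231102 ≈ 0.398935.
With c = 0.289 and rr = 0.075, the ratio of excess reserves to deposits is 0.398935 − 0.289 − 0.075 = 0.034935.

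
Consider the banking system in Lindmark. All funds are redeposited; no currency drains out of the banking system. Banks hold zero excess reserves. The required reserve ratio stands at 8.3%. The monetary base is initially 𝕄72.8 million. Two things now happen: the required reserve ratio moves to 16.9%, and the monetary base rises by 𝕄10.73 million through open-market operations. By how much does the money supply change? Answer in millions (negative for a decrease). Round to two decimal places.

Before: m₁ = 1 / (0.083) ≈ 12.04819, MB₁ = 72.8, so M₁ = 12.04819 × 72.8 ≈ 877.1082 million.
After: m₂ = 1 / (0.169) ≈ 5.91716, MB₂ = 72.8 + 10.73 = 83.53, so M₂ = 5.91716 × 83.53 ≈ 494.2604 million.
ΔM = M₂ − M₁ = 494.2604 − 877.1082 = -382.8478 million.

-382.85 million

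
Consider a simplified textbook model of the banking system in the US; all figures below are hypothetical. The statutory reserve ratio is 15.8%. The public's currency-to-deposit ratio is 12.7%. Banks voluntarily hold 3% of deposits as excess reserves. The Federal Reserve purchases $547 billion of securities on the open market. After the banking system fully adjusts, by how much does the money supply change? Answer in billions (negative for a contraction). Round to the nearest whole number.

The money multiplier is m = (1 + c) / (rr + e + c) = (1 + 0.127) / (0.158 + 0.03 + 0.127) ≈ 3.5778.
The purchase adds 547 billion of base, so ΔM = m × ΔMB = 3.5778 × (+547) = 1957.0566 billion.

$1957 billion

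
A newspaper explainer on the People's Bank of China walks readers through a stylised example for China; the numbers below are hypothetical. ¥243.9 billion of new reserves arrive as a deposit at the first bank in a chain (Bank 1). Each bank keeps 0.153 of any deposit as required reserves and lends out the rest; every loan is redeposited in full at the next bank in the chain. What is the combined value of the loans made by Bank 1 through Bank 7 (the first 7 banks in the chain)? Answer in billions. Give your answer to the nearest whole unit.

Bank i lends (1 − rr)^i of the original deposit: Bank 1 lends 243.9·0.8470 = 206.5833, Bank 2 lends 243.9·0.8470² ≈ 174.9761, and so on.
Summing a geometric series: total = 243.9·[0.8470·(1 − 0.8470^7) / (1 − 0.8470)] ≈ 927.9502 billion.

¥928 billion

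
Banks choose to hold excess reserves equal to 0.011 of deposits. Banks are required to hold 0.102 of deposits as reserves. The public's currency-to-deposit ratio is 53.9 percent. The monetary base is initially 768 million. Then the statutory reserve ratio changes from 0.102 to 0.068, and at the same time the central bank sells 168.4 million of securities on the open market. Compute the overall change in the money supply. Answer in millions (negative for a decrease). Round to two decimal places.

Before: m₁ = (1 + 0.539) / (0.102 + 0.011 + 0.539) ≈ 2.360429, MB₁ = 768, so M₁ = 2.360429 × 768 ≈ 1812.8095 million.
After: m₂ = (1 + 0.539) / (0.068 + 0.011 + 0.539) ≈ 2.490291, MB₂ = 768 − 168.4 = 599.6, so M₂ = 2.490291 × 599.6 ≈ 1493.1785 million.
ΔM = M₂ − M₁ = 1493.1785 − 1812.8095 = -319.631 million.

-319.63 million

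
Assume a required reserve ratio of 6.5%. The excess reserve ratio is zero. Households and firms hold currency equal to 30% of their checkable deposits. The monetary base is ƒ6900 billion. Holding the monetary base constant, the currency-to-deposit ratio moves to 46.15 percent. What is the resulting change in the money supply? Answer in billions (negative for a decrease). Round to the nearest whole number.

Initially m₁ = (1 + 0.3) / (0.065 + 0.3) ≈ 3.56164, so M₁ = 3.56164 × 6900 = 24575.316 billion.
After the change m₂ = (1 + 0.4615) / (0.065 + 0.4615) ≈ 2.77588, so M₂ = 2.77588 × 6900 = 19153.572 billion.
ΔM = M₂ − M₁ = 19153.572 − 24575.316 = -5421.744 billion.

-5422 billion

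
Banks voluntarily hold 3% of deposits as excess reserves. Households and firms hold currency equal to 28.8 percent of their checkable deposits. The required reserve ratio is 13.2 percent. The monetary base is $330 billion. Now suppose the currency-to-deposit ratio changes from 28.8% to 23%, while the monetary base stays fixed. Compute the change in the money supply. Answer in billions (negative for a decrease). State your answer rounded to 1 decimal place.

Initially m₁ = (1 + 0.288) / (0.132 + 0.03 + 0.288) ≈ 2.86222, so M₁ = 2.86222 × 330 = 944.5326 billion.
After the change m₂ = (1 + 0.23) / (0.132 + 0.03 + 0.23) ≈ 3.13776, so M₂ = 3.13776 × 330 = 1035.4608 billion.
ΔM = M₂ − M₁ = 1035.4608 − 944.5326 = 90.9282 billion.

$90.9 billion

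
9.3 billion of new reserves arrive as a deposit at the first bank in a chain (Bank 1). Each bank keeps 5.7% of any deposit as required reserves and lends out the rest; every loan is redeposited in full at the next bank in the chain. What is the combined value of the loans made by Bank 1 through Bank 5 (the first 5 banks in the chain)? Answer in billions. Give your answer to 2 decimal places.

39.13 billion

Bank i lends (1 − rr)^i of the original deposit: Bank 1 lends 9.3·0.9430 = 8.7699, Bank 2 lends 9.3·0.9430² ≈ 8.2700, and so on.
Summing a geometric series: total = 9.3·[0.9430·(1 − 0.9430^5) / (1 − 0.9430)] ≈ 39.1276 billion.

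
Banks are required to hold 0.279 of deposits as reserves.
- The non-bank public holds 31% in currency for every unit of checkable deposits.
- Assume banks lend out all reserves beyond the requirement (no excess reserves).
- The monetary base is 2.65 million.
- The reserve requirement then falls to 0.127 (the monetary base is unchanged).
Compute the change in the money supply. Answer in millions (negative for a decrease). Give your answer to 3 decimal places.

2.050 million

Initially m₁ = (1 + 0.31) / (0.279 + 0.31) ≈ 2.22411, so M₁ = 2.22411 × 2.65 ≈ 5.8939 million.
After the change m₂ = (1 + 0.31) / (0.127 + 0.31) ≈ 2.99771, so M₂ = 2.99771 × 2.65 ≈ 7.9439 million.
ΔM = M₂ − M₁ = 7.9439 − 5.8939 = 2.05 million.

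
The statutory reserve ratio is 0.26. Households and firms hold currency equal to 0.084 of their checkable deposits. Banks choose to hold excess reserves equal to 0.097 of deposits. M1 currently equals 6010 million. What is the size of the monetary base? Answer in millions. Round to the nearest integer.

The money multiplier is m = (1 + c) / (rr + e + c) = (1 + 0.084) / (0.26 + 0.097 + 0.084) ≈ 2.45805.
MB = M / m = 6010 / 2.45805 ≈ 2445.0276 million.

2445 million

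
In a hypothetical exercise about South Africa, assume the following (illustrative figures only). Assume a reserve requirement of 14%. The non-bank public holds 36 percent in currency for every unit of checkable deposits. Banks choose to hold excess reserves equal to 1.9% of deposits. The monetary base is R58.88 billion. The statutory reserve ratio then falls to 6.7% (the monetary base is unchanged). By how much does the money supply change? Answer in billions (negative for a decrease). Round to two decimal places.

Initially m₁ = (1 + 0.36) / (0.14 + 0.019 + 0.36) ≈ 2.62042, so M₁ = 2.62042 × 58.88 ≈ 154.2903 billion.
After the change m₂ = (1 + 0.36) / (0.067 + 0.019 + 0.36) ≈ 3.04933, so M₂ = 3.04933 × 58.88 ≈ 179.5446 billion.
ΔM = M₂ − M₁ = 179.5446 − 154.2903 = 25.2543 billion.

R25.25 billion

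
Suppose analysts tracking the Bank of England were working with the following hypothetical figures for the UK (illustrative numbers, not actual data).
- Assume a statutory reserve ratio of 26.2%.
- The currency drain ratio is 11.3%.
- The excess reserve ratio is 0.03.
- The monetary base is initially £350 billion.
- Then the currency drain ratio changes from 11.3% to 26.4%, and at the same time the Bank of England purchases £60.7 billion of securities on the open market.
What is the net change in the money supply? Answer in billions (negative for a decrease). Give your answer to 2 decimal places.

-28.17 billion

Before: m₁ = (1 + 0.113) / (0.262 + 0.03 + 0.113) ≈ 2.748148, MB₁ = 350, so M₁ = 2.748148 × 350 = 961.8518 billion.
After: m₂ = (1 + 0.264) / (0.262 + 0.03 + 0.264) ≈ 2.273381, MB₂ = 350 + 60.7 = 410.7, so M₂ = 2.273381 × 410.7 ≈ 933.6776 billion.
ΔM = M₂ − M₁ = 933.6776 − 961.8518 = -28.1742 billion.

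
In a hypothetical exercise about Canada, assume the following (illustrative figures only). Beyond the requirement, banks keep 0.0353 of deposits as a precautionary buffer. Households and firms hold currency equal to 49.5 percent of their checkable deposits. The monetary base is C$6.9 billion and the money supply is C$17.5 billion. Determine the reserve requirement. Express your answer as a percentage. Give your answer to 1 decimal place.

5.9%

Using m = M/MB = 17.5/6.9 ≈ 2.536232. Since m = (1 + c)/(c + rr + e), the denominator satisfies c + rr + e = (1 + c)/m = (1 + 0.495) / 2.536232 ≈ 0.589457.
With c = 0.495 and e = 0.0353, the reserve requirement is 0.589457 − 0.495 − 0.0353 = 0.059157.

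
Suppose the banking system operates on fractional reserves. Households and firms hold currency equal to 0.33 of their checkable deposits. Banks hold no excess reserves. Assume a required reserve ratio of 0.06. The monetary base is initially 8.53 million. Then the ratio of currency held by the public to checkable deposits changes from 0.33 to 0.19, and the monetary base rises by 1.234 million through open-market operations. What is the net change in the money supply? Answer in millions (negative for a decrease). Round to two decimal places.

17.39 million

Before: m₁ = (1 + 0.33) / (0.06 + 0.33) ≈ 3.4103, MB₁ = 8.53, so M₁ = 3.4103 × 8.53 ≈ 29.0899 million.
After: m₂ = (1 + 0.19) / (0.06 + 0.19) = 4.76, MB₂ = 8.53 + 1.234 = 9.764, so M₂ = 4.76 × 9.764 ≈ 46.4766 million.
ΔM = M₂ − M₁ = 46.4766 − 29.0899 = 17.3867 million.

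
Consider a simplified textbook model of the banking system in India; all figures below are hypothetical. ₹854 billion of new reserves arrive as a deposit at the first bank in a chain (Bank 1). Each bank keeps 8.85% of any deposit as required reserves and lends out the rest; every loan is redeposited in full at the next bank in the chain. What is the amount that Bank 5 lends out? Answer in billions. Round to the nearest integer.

Each bank lends a fraction (1 − rr) = 0.9115 of the deposit it receives, so Bank 5 receives 854·0.9115^4 and lends 854·0.9115^5 ≈ 537.3302 billion.

₹537 billion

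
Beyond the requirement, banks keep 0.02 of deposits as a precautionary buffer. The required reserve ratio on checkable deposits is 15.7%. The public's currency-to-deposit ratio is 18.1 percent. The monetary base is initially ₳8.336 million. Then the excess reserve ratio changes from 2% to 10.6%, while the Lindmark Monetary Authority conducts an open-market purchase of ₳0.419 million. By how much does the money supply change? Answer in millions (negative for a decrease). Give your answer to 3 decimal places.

-4.212 million

Before: m₁ = (1 + 0.181) / (0.157 + 0.02 + 0.181) ≈ 3.29888, MB₁ = 8.336, so M₁ = 3.29888 × 8.336 ≈ 27.4995 million.
After: m₂ = (1 + 0.181) / (0.157 + 0.106 + 0.181) ≈ 2.65991, MB₂ = 8.336 + 0.419 = 8.755, so M₂ = 2.65991 × 8.755 ≈ 23.2875 million.
ΔM = M₂ − M₁ = 23.2875 − 27.4995 = -4.212 million.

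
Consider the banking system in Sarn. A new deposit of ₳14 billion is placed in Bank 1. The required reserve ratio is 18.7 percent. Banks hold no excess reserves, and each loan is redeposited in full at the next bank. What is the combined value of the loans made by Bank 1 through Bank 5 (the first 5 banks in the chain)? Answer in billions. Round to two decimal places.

₳39.25 billion

Bank i lends (1 − rr)^i of the original deposit: Bank 1 lends 14·0.8130 = 11.3820, Bank 2 lends 14·0.8130² ≈ 9.2536, and so on.
Summing a geometric series: total = 14·[0.8130·(1 − 0.8130^5) / (1 − 0.8130)] ≈ 39.2476 billion.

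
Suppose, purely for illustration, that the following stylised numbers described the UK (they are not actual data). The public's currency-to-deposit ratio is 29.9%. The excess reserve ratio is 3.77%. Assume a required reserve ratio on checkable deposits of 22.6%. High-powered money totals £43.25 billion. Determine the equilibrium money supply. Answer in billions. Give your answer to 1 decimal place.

£99.8 billion

The money multiplier is m = (1 + c) / (rr + e + c) = (1 + 0.299) / (0.226 + 0.0377 + 0.299) ≈ 2.3085.
So M = m × MB = 2.3085 × 43.25 ≈ 99.8426 billion.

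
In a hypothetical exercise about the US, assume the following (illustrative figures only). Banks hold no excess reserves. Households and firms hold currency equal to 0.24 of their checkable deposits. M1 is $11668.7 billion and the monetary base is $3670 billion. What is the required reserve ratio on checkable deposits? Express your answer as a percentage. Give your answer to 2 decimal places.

Using m = M/MB = 11668.7/3670 ≈ 3.179482. Since m = (1 + c)/(c + rr + e), the denominator satisfies c + rr + e = (1 + c)/m = (1 + 0.24) / 3.179482 ≈ 0.390001.
With c = 0.24 and e = 0, the required reserve ratio on checkable deposits is 0.390001 − 0.24 − 0 = 0.150001.

15.00%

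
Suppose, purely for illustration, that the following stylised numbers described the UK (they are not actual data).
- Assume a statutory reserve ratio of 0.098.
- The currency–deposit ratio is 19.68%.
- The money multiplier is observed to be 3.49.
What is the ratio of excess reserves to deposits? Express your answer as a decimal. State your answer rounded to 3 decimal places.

Using m = 3.49. Since m = (1 + c)/(c + rr + e), the denominator satisfies c + rr + e = (1 + c)/m = (1 + 0.1968) / 3.49 ≈ 0.342923.
With c = 0.1968 and rr = 0.098, the ratio of excess reserves to deposits is 0.342923 − 0.1968 − 0.098 = 0.048123.

0.048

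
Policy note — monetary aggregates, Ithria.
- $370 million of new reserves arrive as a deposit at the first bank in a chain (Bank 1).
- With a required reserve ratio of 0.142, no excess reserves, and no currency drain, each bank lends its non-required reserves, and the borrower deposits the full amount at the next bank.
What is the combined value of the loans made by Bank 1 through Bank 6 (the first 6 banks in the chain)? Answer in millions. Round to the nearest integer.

$1344 million

Bank i lends (1 − rr)^i of the original deposit: Bank 1 lends 370·0.8580 = 317.4600, Bank 2 lends 370·0.8580² ≈ 272.3807, and so on.
Summing a geometric series: total = 370·[0.8580·(1 − 0.8580^6) / (1 − 0.8580)] ≈ 1343.7169 million.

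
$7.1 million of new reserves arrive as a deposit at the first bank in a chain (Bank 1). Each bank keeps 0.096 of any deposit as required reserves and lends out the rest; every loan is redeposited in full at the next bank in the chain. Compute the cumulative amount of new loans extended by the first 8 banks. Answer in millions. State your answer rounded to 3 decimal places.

Bank i lends (1 − rr)^i of the original deposit: Bank 1 lends 7.1·0.9040 = 6.4184, Bank 2 lends 7.1·0.9040² ≈ 5.8022, and so on.
Summing a geometric series: total = 7.1·[0.9040·(1 − 0.9040^8) / (1 − 0.9040)] ≈ 37.0387 million.

$37.039 million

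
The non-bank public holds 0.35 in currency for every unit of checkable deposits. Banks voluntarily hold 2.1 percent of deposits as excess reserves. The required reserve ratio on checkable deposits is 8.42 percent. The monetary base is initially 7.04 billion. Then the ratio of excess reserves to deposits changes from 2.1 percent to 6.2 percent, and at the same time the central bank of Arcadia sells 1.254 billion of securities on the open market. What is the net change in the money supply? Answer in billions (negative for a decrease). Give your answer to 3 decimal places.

-5.137 billion

Before: m₁ = (1 + 0.35) / (0.0842 + 0.021 + 0.35) ≈ 2.96573, MB₁ = 7.04, so M₁ = 2.96573 × 7.04 ≈ 20.8787 billion.
After: m₂ = (1 + 0.35) / (0.0842 + 0.062 + 0.35) ≈ 2.72068, MB₂ = 7.04 − 1.254 = 5.786, so M₂ = 2.72068 × 5.786 ≈ 15.7419 billion.
ΔM = M₂ − M₁ = 15.7419 − 20.8787 = -5.1368 billion.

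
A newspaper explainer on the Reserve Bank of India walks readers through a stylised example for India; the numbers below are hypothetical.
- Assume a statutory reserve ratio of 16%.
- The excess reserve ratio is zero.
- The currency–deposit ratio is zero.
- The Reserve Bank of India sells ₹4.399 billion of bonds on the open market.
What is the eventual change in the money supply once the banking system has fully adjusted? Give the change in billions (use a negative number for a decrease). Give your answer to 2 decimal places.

The simple money multiplier is m = 1/rr = 1/0.16 = 6.25.
An open-market sale reduces the monetary base by 4.399 billion, so ΔM = m × ΔMB = 6.25 × (−4.399) ≈ -27.4937 billion.

-27.49 billion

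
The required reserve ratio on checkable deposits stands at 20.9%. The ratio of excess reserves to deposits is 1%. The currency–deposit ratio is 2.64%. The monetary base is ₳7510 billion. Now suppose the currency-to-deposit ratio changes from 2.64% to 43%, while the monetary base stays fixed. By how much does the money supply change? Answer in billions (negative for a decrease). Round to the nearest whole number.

Initially m₁ = (1 + 0.0264) / (0.209 + 0.01 + 0.0264) ≈ 4.18256, so M₁ = 4.18256 × 7510 = 31411.0256 billion.
After the change m₂ = (1 + 0.43) / (0.209 + 0.01 + 0.43) ≈ 2.20339, so M₂ = 2.20339 × 7510 = 16547.4589 billion.
ΔM = M₂ − M₁ = 16547.4589 − 31411.0256 = -14863.5667 billion.

-14864 billion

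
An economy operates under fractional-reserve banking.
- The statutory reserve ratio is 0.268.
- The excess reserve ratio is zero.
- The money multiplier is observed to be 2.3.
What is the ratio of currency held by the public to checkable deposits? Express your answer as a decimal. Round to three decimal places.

0.295

Using m = 2.3. From m = (1 + c)/(c + rr + e), rearranging gives 1 + c = m·(c + rr + e), so c·(1 − m) = m·(rr + e) − 1.
Hence c = [m·(rr + e) − 1]/(1 − m) = [2.3 × (0.268 + 0) − 1] / (1 − 2.3) ≈ 0.295077.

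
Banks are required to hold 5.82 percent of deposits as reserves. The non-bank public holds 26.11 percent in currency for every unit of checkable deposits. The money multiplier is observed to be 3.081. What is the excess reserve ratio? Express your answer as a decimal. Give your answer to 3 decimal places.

Using m = 3.081. Since m = (1 + c)/(c + rr + e), the denominator satisfies c + rr + e = (1 + c)/m = (1 + 0.2611) / 3.081 ≈ 0.409315.
With c = 0.2611 and rr = 0.0582, the excess reserve ratio is 0.409315 − 0.2611 − 0.0582 = 0.090015.

0.090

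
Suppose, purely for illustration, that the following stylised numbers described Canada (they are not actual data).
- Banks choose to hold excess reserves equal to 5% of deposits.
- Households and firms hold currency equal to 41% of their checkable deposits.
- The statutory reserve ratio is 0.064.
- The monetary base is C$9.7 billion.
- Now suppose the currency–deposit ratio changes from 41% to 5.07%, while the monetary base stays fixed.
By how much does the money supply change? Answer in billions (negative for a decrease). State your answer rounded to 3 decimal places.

Initially m₁ = (1 + 0.41) / (0.064 + 0.05 + 0.41) ≈ 2.69084, so M₁ = 2.69084 × 9.7 ≈ 26.1011 billion.
After the change m₂ = (1 + 0.0507) / (0.064 + 0.05 + 0.0507) ≈ 6.37948, so M₂ = 6.37948 × 9.7 ≈ 61.881 billion.
ΔM = M₂ − M₁ = 61.881 − 26.1011 = 35.7799 billion.

C$35.780 billion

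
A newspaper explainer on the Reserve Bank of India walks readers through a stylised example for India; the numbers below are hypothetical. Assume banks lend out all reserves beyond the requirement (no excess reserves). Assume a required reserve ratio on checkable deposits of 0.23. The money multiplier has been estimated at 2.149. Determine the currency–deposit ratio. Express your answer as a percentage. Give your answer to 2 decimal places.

44.01%

Using m = 2.149. From m = (1 + c)/(c + rr + e), rearranging gives 1 + c = m·(c + rr + e), so c·(1 − m) = m·(rr + e) − 1.
Hence c = [m·(rr + e) − 1]/(1 − m) = [2.149 × (0.23 + 0) − 1] / (1 − 2.149) ≈ 0.440148.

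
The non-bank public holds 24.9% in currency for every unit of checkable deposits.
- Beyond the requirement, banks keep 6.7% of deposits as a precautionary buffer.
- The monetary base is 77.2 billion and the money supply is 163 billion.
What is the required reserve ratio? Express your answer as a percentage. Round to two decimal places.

27.56%

Using m = M/MB = 163/77.2 ≈ 2.111399. Since m = (1 + c)/(c + rr + e), the denominator satisfies c + rr + e = (1 + c)/m = (1 + 0.249) / 2.111399 ≈ 0.591551.
With c = 0.249 and e = 0.067, the required reserve ratio is 0.591551 − 0.249 − 0.067 = 0.275551.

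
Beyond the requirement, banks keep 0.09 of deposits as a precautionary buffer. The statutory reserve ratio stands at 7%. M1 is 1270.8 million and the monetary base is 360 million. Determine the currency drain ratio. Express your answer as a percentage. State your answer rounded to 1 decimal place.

Using m = M/MB = 1270.8/360 = 3.530000. From m = (1 + c)/(c + rr + e), rearranging gives 1 + c = m·(c + rr + e), so c·(1 − m) = m·(rr + e) − 1.
Hence c = [m·(rr + e) − 1]/(1 − m) = [3.530000 × (0.07 + 0.09) − 1] / (1 − 3.530000) ≈ 0.172016.

17.2%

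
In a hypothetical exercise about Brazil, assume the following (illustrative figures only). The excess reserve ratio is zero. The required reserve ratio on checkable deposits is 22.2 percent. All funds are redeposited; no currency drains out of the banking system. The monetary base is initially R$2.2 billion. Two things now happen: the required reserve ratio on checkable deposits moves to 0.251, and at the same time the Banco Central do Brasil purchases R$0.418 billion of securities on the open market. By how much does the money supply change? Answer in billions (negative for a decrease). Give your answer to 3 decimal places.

Before: m₁ = 1 / (0.222) ≈ 4.50450, MB₁ = 2.2, so M₁ = 4.50450 × 2.2 = 9.9099 billion.
After: m₂ = 1 / (0.251) ≈ 3.98406, MB₂ = 2.2 + 0.418 = 2.618, so M₂ = 3.98406 × 2.618 ≈ 10.4303 billion.
ΔM = M₂ − M₁ = 10.4303 − 9.9099 = 0.5204 billion.

R$0.520 billion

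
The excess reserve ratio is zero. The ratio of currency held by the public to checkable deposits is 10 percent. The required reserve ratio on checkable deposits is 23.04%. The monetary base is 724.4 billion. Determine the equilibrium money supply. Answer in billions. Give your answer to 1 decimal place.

2411.7 billion

The money multiplier is m = (1 + c) / (rr + c) = (1 + 0.1) / (0.2304 + 0.1) ≈ 3.32930.
So M = m × MB = 3.32930 × 724.4 ≈ 2411.7449 billion.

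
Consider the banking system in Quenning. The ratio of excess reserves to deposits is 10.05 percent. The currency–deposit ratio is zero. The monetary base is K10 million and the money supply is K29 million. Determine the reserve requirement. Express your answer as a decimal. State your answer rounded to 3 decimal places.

Using m = M/MB = 29/10 = 2.900000. Since m = (1 + c)/(c + rr + e), the denominator satisfies c + rr + e = (1 + c)/m = (1 + 0) / 2.900000 ≈ 0.344828.
With c = 0 and e = 0.1005, the reserve requirement is 0.344828 − 0 − 0.1005 = 0.244328.

0.244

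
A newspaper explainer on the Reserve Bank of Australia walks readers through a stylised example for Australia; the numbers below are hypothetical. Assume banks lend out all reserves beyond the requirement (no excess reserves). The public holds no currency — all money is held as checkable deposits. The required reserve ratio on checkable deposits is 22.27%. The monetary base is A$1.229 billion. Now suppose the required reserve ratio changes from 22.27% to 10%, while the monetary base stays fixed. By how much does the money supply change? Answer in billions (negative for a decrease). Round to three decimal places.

Initially m₁ = 1 / (0.2227) ≈ 4.49035, so M₁ = 4.49035 × 1.229 ≈ 5.5186 billion.
After the change m₂ = 1 / (0.1) = 10, so M₂ = 10 × 1.229 = 12.29 billion.
ΔM = M₂ − M₁ = 12.29 − 5.5186 = 6.7714 billion.

A$6.771 billion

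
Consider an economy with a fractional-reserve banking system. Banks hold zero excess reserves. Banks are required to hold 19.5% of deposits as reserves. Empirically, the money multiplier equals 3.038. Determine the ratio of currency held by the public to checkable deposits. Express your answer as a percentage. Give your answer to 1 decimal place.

20.0%

Using m = 3.038. From m = (1 + c)/(c + rr + e), rearranging gives 1 + c = m·(c + rr + e), so c·(1 − m) = m·(rr + e) − 1.
Hence c = [m·(rr + e) − 1]/(1 − m) = [3.038 × (0.195 + 0) − 1] / (1 − 3.038) ≈ 0.199995.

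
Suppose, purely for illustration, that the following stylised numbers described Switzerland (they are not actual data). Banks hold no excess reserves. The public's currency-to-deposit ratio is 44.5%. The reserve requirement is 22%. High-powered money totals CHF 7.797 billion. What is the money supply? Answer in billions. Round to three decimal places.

The money multiplier is m = (1 + c) / (rr + c) = (1 + 0.445) / (0.22 + 0.445) ≈ 2.17293.
So M = m × MB = 2.17293 × 7.797 ≈ 16.9423 billion.

CHF 16.942 billion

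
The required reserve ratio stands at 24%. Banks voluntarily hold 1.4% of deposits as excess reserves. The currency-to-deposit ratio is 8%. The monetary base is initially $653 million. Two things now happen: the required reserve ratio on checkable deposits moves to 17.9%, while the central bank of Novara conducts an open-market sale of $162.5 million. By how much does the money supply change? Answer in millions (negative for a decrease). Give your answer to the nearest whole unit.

-171 million

Before: m₁ = (1 + 0.08) / (0.24 + 0.014 + 0.08) ≈ 3.2335, MB₁ = 653, so M₁ = 3.2335 × 653 = 2111.4755 million.
After: m₂ = (1 + 0.08) / (0.179 + 0.014 + 0.08) ≈ 3.9560, MB₂ = 653 − 162.5 = 490.5, so M₂ = 3.9560 × 490.5 = 1940.418 million.
ΔM = M₂ − M₁ = 1940.418 − 2111.4755 = -171.0575 million.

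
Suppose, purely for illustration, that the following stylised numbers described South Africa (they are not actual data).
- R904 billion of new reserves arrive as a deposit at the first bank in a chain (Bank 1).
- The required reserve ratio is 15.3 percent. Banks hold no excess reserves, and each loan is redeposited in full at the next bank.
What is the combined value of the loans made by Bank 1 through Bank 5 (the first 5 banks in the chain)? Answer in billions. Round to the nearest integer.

R2823 billion

Bank i lends (1 − rr)^i of the original deposit: Bank 1 lends 904·0.8470 = 765.6880, Bank 2 lends 904·0.8470² ≈ 648.5377, and so on.
Summing a geometric series: total = 904·[0.8470·(1 − 0.8470^5) / (1 − 0.8470)] ≈ 2822.8850 billion.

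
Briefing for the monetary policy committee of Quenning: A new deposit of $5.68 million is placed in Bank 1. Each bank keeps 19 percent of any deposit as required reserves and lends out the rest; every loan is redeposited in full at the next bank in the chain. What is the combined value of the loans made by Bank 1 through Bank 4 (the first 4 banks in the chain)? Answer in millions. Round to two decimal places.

Bank i lends (1 − rr)^i of the original deposit: Bank 1 lends 5.68·0.8100 = 4.6008, Bank 2 lends 5.68·0.8100² ≈ 3.7266, and so on.
Summing a geometric series: total = 5.68·[0.8100·(1 − 0.8100^4) / (1 − 0.8100)] ≈ 13.7911 million.

$13.79 million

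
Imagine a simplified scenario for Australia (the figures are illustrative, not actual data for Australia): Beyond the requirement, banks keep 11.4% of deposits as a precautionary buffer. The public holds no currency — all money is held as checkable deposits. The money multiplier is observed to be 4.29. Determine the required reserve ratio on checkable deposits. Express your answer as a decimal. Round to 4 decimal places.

0.1191

Using m = 4.29. Since m = (1 + c)/(c + rr + e), the denominator satisfies c + rr + e = (1 + c)/m = (1 + 0) / 4.29 ≈ 0.233100.
With c = 0 and e = 0.114, the required reserve ratio on checkable deposits is 0.233100 − 0 − 0.114 = 0.1191.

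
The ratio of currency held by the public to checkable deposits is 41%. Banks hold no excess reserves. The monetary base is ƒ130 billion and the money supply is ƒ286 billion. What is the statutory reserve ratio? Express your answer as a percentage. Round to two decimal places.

23.09%

Using m = M/MB = 286/130 = 2.200000. Since m = (1 + c)/(c + rr + e), the denominator satisfies c + rr + e = (1 + c)/m = (1 + 0.41) / 2.200000 ≈ 0.640909.
With c = 0.41 and e = 0, the statutory reserve ratio is 0.640909 − 0.41 − 0 = 0.230909.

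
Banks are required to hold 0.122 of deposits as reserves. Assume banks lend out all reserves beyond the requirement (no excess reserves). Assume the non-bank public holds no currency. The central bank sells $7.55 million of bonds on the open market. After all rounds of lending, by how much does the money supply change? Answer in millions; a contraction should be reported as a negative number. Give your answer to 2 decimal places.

The simple money multiplier is m = 1/rr = 1/0.122 ≈ 8.1967.
An open-market sale reduces the monetary base by 7.55 million, so ΔM = m × ΔMB = 8.1967 × (−7.55) ≈ -61.8851 million.

-61.89 million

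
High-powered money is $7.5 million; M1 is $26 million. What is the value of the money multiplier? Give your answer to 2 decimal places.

3.47

The money multiplier is m = M / MB = 26 / 7.5 ≈ 3.46667.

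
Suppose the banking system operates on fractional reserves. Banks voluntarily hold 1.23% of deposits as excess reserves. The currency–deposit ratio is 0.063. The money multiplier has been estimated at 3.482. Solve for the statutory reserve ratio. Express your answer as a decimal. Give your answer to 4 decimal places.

Using m = 3.482. Since m = (1 + c)/(c + rr + e), the denominator satisfies c + rr + e = (1 + c)/m = (1 + 0.063) / 3.482 ≈ 0.305284.
With c = 0.063 and e = 0.0123, the statutory reserve ratio is 0.305284 − 0.063 − 0.0123 = 0.229984.

0.2300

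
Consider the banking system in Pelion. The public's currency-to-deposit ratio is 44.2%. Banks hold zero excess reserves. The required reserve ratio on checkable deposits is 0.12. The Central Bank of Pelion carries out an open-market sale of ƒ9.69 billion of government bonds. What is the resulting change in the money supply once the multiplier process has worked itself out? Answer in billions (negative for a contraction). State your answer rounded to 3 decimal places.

-24.863 billion

The money multiplier is m = (1 + c) / (rr + c) = (1 + 0.442) / (0.12 + 0.442) ≈ 2.56584.
The sale removes 9.69 billion of base, so ΔM = m × ΔMB = 2.56584 × (−9.69) ≈ -24.863 billion.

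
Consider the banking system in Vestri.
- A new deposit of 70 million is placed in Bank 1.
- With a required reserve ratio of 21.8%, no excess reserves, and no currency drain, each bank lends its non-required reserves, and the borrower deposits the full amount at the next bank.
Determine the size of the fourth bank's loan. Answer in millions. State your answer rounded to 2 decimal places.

Each bank lends a fraction (1 − rr) = 0.7820 of the deposit it receives, so Bank 4 receives 70·0.7820^3 and lends 70·0.7820^4 ≈ 26.1773 million.

26.18 million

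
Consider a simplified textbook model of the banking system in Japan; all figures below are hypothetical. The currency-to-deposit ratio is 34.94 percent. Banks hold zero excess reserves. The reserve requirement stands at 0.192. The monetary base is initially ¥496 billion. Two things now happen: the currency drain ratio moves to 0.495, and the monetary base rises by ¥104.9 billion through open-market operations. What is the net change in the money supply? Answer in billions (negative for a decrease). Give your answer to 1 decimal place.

¥71.4 billion

Before: m₁ = (1 + 0.3494) / (0.192 + 0.3494) ≈ 2.49243, MB₁ = 496, so M₁ = 2.49243 × 496 ≈ 1236.2453 billion.
After: m₂ = (1 + 0.495) / (0.192 + 0.495) ≈ 2.17613, MB₂ = 496 + 104.9 = 600.9, so M₂ = 2.17613 × 600.9 ≈ 1307.6365 billion.
ΔM = M₂ − M₁ = 1307.6365 − 1236.2453 = 71.3912 billion.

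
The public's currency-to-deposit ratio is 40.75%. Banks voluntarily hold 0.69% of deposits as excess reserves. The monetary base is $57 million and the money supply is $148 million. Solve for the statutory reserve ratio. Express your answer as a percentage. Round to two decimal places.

Using m = M/MB = 148/57 ≈ 2.596491. Since m = (1 + c)/(c + rr + e), the denominator satisfies c + rr + e = (1 + c)/m = (1 + 0.4075) / 2.596491 ≈ 0.542078.
With c = 0.4075 and e = 0.0069, the statutory reserve ratio is 0.542078 − 0.4075 − 0.0069 = 0.127678.

12.77%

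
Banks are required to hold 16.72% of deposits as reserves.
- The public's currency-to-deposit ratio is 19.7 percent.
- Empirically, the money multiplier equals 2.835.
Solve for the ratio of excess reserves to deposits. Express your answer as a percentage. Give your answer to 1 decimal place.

Using m = 2.835. Since m = (1 + c)/(c + rr + e), the denominator satisfies c + rr + e = (1 + c)/m = (1 + 0.197) / 2.835 ≈ 0.422222.
With c = 0.197 and rr = 0.1672, the ratio of excess reserves to deposits is 0.422222 − 0.197 − 0.1672 = 0.058022.

5.8%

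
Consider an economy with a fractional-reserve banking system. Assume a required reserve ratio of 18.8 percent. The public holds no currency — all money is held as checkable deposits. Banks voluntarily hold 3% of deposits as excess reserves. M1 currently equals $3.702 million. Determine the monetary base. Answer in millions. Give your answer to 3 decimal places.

$0.807 million

The money multiplier is m = 1 / (rr + e) = 1 / (0.188 + 0.03) ≈ 4.58716.
MB = M / m = 3.702 / 4.58716 ≈ 0.807 million.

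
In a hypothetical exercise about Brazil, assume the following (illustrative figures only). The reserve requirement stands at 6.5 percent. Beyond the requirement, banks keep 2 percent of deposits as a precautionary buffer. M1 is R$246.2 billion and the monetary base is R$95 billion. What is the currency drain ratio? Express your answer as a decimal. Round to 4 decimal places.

0.4899

Using m = M/MB = 246.2/95 ≈ 2.591579. From m = (1 + c)/(c + rr + e), rearranging gives 1 + c = m·(c + rr + e), so c·(1 − m) = m·(rr + e) − 1.
Hence c = [m·(rr + e) − 1]/(1 − m) = [2.591579 × (0.065 + 0.02) − 1] / (1 − 2.591579) ≈ 0.489901.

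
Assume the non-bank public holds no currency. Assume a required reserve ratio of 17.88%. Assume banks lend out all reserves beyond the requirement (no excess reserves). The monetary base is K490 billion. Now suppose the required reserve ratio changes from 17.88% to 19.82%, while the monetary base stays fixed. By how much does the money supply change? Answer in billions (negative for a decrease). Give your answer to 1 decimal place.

Initially m₁ = 1 / (0.1788) ≈ 5.59284, so M₁ = 5.59284 × 490 = 2740.4916 billion.
After the change m₂ = 1 / (0.1982) ≈ 5.04541, so M₂ = 5.04541 × 490 = 2472.2509 billion.
ΔM = M₂ − M₁ = 2472.2509 − 2740.4916 = -268.2407 billion.

-268.2 billion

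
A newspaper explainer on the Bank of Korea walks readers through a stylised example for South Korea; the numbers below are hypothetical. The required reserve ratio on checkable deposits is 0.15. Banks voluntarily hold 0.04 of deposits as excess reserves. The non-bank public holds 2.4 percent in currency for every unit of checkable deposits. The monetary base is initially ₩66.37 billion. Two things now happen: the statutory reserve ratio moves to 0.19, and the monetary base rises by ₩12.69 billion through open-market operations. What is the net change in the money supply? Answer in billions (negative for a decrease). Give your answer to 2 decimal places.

₩1.15 billion

Before: m₁ = (1 + 0.024) / (0.15 + 0.04 + 0.024) ≈ 4.78505, MB₁ = 66.37, so M₁ = 4.78505 × 66.37 ≈ 317.5838 billion.
After: m₂ = (1 + 0.024) / (0.19 + 0.04 + 0.024) ≈ 4.03150, MB₂ = 66.37 + 12.69 = 79.06, so M₂ = 4.03150 × 79.06 ≈ 318.7304 billion.
ΔM = M₂ − M₁ = 318.7304 − 317.5838 = 1.1466 billion.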